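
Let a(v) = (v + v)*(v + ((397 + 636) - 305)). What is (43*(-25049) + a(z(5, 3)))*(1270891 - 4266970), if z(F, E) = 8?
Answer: 3191815837149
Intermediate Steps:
a(v) = 2*v*(728 + v) (a(v) = (2*v)*(v + (1033 - 305)) = (2*v)*(v + 728) = (2*v)*(728 + v) = 2*v*(728 + v))
(43*(-25049) + a(z(5, 3)))*(1270891 - 4266970) = (43*(-25049) + 2*8*(728 + 8))*(1270891 - 4266970) = (-1077107 + 2*8*736)*(-2996079) = (-1077107 + 11776)*(-2996079) = -1065331*(-2996079) = 3191815837149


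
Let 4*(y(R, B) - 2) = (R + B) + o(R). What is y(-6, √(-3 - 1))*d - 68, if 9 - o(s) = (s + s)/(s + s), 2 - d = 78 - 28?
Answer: -188 - 24*I ≈ -188.0 - 24.0*I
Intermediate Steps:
d = -48 (d = 2 - (78 - 28) = 2 - 1*50 = 2 - 50 = -48)
o(s) = 8 (o(s) = 9 - (s + s)/(s + s) = 9 - 2*s/(2*s) = 9 - 2*s*1/(2*s) = 9 - 1*1 = 9 - 1 = 8)
y(R, B) = 4 + B/4 + R/4 (y(R, B) = 2 + ((R + B) + 8)/4 = 2 + ((B + R) + 8)/4 = 2 + (8 + B + R)/4 = 2 + (2 + B/4 + R/4) = 4 + B/4 + R/4)
y(-6, √(-3 - 1))*d - 68 = (4 + √(-3 - 1)/4 + (¼)*(-6))*(-48) - 68 = (4 + √(-4)/4 - 3/2)*(-48) - 68 = (4 + (2*I)/4 - 3/2)*(-48) - 68 = (4 + I/2 - 3/2)*(-48) - 68 = (5/2 + I/2)*(-48) - 68 = (-120 - 24*I) - 68 = -188 - 24*I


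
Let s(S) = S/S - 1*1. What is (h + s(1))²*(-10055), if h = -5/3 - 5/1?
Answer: -4022000/9 ≈ -4.4689e+5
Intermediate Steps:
s(S) = 0 (s(S) = 1 - 1 = 0)
h = -20/3 (h = -5*⅓ - 5*1 = -5/3 - 5 = -20/3 ≈ -6.6667)
(h + s(1))²*(-10055) = (-20/3 + 0)²*(-10055) = (-20/3)²*(-10055) = (400/9)*(-10055) = -4022000/9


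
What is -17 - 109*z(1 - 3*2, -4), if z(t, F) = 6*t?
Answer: 3253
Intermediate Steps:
-17 - 109*z(1 - 3*2, -4) = -17 - 654*(1 - 3*2) = -17 - 654*(1 - 6) = -17 - 654*(-5) = -17 - 109*(-30) = -17 + 3270 = 3253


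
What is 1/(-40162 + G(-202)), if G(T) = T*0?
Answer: -1/40162 ≈ -2.4899e-5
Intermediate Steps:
G(T) = 0
1/(-40162 + G(-202)) = 1/(-40162 + 0) = 1/(-40162) = -1/40162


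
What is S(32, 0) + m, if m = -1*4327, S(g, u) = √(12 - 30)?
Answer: -4327 + 3*I*√2 ≈ -4327.0 + 4.2426*I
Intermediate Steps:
S(g, u) = 3*I*√2 (S(g, u) = √(-18) = 3*I*√2)
m = -4327
S(32, 0) + m = 3*I*√2 - 4327 = -4327 + 3*I*√2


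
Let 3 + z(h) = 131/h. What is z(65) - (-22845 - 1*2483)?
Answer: 1646256/65 ≈ 25327.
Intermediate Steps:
z(h) = -3 + 131/h
z(65) - (-22845 - 1*2483) = (-3 + 131/65) - (-22845 - 1*2483) = (-3 + 131*(1/65)) - (-22845 - 2483) = (-3 + 131/65) - 1*(-25328) = -64/65 + 25328 = 1646256/65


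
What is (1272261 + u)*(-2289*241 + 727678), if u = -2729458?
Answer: -256508930713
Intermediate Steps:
(1272261 + u)*(-2289*241 + 727678) = (1272261 - 2729458)*(-2289*241 + 727678) = -1457197*(-551649 + 727678) = -1457197*176029 = -256508930713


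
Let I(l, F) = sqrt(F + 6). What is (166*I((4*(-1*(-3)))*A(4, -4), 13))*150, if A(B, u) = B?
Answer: 24900*sqrt(19) ≈ 1.0854e+5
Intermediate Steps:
I(l, F) = sqrt(6 + F)
(166*I((4*(-1*(-3)))*A(4, -4), 13))*150 = (166*sqrt(6 + 13))*150 = (166*sqrt(19))*150 = 24900*sqrt(19)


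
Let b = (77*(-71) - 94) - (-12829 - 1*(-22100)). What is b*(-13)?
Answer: 192816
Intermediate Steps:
b = -14832 (b = (-5467 - 94) - (-12829 + 22100) = -5561 - 1*9271 = -5561 - 9271 = -14832)
b*(-13) = -14832*(-13) = 192816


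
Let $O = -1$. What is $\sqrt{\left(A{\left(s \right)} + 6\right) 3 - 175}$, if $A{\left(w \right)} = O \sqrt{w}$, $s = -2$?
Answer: $\sqrt{-157 - 3 i \sqrt{2}} \approx 0.1693 - 12.531 i$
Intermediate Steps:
$A{\left(w \right)} = - \sqrt{w}$
$\sqrt{\left(A{\left(s \right)} + 6\right) 3 - 175} = \sqrt{\left(- \sqrt{-2} + 6\right) 3 - 175} = \sqrt{\left(- i \sqrt{2} + 6\right) 3 - 175} = \sqrt{\left(6 - i \sqrt{2}\right) 3 - 175} = \sqrt{\left(18 - 3 i \sqrt{2}\right) - 175} = \sqrt{-157 - 3 i \sqrt{2}}$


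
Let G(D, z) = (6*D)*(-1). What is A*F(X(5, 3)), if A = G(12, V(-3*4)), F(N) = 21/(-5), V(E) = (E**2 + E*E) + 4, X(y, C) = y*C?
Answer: 1512/5 ≈ 302.40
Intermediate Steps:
X(y, C) = C*y
V(E) = 4 + 2*E**2 (V(E) = (E**2 + E**2) + 4 = 2*E**2 + 4 = 4 + 2*E**2)
F(N) = -21/5 (F(N) = 21*(-1/5) = -21/5)
G(D, z) = -6*D
A = -72 (A = -6*12 = -72)
A*F(X(5, 3)) = -72*(-21/5) = 1512/5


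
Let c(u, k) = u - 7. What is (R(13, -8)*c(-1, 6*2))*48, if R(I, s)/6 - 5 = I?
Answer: -41472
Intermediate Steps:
R(I, s) = 30 + 6*I
c(u, k) = -7 + u
(R(13, -8)*c(-1, 6*2))*48 = ((30 + 6*13)*(-7 - 1))*48 = ((30 + 78)*(-8))*48 = (108*(-8))*48 = -864*48 = -41472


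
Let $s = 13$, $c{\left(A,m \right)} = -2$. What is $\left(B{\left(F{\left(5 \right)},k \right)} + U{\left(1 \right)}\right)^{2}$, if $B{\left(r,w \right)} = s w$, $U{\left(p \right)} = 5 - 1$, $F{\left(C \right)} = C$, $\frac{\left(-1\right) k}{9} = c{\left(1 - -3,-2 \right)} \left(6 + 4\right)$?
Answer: $5494336$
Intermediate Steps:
$k = 180$ ($k = - 9 \left(- 2 \left(6 + 4\right)\right) = - 9 \left(\left(-2\right) 10\right) = \left(-9\right) \left(-20\right) = 180$)
$U{\left(p \right)} = 4$ ($U{\left(p \right)} = 5 - 1 = 4$)
$B{\left(r,w \right)} = 13 w$
$\left(B{\left(F{\left(5 \right)},k \right)} + U{\left(1 \right)}\right)^{2} = \left(13 \cdot 180 + 4\right)^{2} = \left(2340 + 4\right)^{2} = 2344^{2} = 5494336$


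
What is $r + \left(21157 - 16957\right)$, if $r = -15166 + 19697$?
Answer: $8731$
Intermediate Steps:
$r = 4531$
$r + \left(21157 - 16957\right) = 4531 + \left(21157 - 16957\right) = 4531 + 4200 = 8731$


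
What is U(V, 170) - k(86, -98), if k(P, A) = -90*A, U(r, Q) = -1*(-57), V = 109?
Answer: -8763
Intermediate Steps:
U(r, Q) = 57
U(V, 170) - k(86, -98) = 57 - (-90)*(-98) = 57 - 1*8820 = 57 - 8820 = -8763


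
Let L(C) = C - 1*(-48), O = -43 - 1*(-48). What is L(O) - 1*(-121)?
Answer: 174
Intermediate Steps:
O = 5 (O = -43 + 48 = 5)
L(C) = 48 + C (L(C) = C + 48 = 48 + C)
L(O) - 1*(-121) = (48 + 5) - 1*(-121) = 53 + 121 = 174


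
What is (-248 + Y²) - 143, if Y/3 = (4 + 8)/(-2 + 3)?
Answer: 905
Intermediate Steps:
Y = 36 (Y = 3*((4 + 8)/(-2 + 3)) = 3*(12/1) = 3*(12*1) = 3*12 = 36)
(-248 + Y²) - 143 = (-248 + 36²) - 143 = (-248 + 1296) - 143 = 1048 - 143 = 905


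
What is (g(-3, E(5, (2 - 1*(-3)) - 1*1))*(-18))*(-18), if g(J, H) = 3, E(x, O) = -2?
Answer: 972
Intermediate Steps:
(g(-3, E(5, (2 - 1*(-3)) - 1*1))*(-18))*(-18) = (3*(-18))*(-18) = -54*(-18) = 972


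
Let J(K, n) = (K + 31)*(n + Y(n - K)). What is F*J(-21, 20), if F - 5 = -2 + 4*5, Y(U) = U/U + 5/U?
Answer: 199180/41 ≈ 4858.0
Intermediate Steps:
Y(U) = 1 + 5/U
F = 23 (F = 5 + (-2 + 4*5) = 5 + (-2 + 20) = 5 + 18 = 23)
J(K, n) = (31 + K)*(n + (5 + n - K)/(n - K)) (J(K, n) = (K + 31)*(n + (5 + (n - K))/(n - K)) = (31 + K)*(n + (5 + n - K)/(n - K)))
F*J(-21, 20) = 23*((-155 - 31*20 + 31*(-21) - 1*(-21)*(5 + 20 - 1*(-21)) + 20*(31 - 21)*(-21 - 1*20))/(-21 - 1*20)) = 23*((-155 - 620 - 651 - 1*(-21)*(5 + 20 + 21) + 20*10*(-21 - 20))/(-21 - 20)) = 23*((-155 - 620 - 651 - 1*(-21)*46 + 20*10*(-41))/(-41)) = 23*(-(-155 - 620 - 651 + 966 - 8200)/41) = 23*(-1/41*(-8660)) = 23*(8660/41) = 199180/41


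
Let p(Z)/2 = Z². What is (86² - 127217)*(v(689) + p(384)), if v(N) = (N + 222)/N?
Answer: -1872850886543/53 ≈ -3.5337e+10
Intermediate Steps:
p(Z) = 2*Z²
v(N) = (222 + N)/N
(86² - 127217)*(v(689) + p(384)) = (86² - 127217)*((222 + 689)/689 + 2*384²) = (7396 - 127217)*((1/689)*911 + 2*147456) = -119821*(911/689 + 294912) = -119821*203195279/689 = -1872850886543/53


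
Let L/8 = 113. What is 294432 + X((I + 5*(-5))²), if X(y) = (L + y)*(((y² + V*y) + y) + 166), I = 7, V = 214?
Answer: 214951288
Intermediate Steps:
L = 904 (L = 8*113 = 904)
X(y) = (904 + y)*(166 + y² + 215*y) (X(y) = (904 + y)*(((y² + 214*y) + y) + 166) = (904 + y)*((y² + 215*y) + 166) = (904 + y)*(166 + y² + 215*y))
294432 + X((I + 5*(-5))²) = 294432 + (150064 + ((7 + 5*(-5))²)³ + 1119*((7 + 5*(-5))²)² + 194526*(7 + 5*(-5))²) = 294432 + (150064 + ((7 - 25)²)³ + 1119*((7 - 25)²)² + 194526*(7 - 25)²) = 294432 + (150064 + ((-18)²)³ + 1119*((-18)²)² + 194526*(-18)²) = 294432 + (150064 + 324³ + 1119*324² + 194526*324) = 294432 + (150064 + 34012224 + 1119*104976 + 63026424) = 294432 + (150064 + 34012224 + 117468144 + 63026424) = 294432 + 214656856 = 214951288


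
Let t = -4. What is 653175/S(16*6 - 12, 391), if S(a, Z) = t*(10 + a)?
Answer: -653175/376 ≈ -1737.2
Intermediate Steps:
S(a, Z) = -40 - 4*a (S(a, Z) = -4*(10 + a) = -40 - 4*a)
653175/S(16*6 - 12, 391) = 653175/(-40 - 4*(16*6 - 12)) = 653175/(-40 - 4*(96 - 12)) = 653175/(-40 - 4*84) = 653175/(-40 - 336) = 653175/(-376) = 653175*(-1/376) = -653175/376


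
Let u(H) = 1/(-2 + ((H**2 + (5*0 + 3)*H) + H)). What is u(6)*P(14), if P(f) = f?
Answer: 7/29 ≈ 0.24138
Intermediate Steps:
u(H) = 1/(-2 + H**2 + 4*H) (u(H) = 1/(-2 + ((H**2 + (0 + 3)*H) + H)) = 1/(-2 + ((H**2 + 3*H) + H)) = 1/(-2 + (H**2 + 4*H)) = 1/(-2 + H**2 + 4*H))
u(6)*P(14) = 14/(-2 + 6**2 + 4*6) = 14/(-2 + 36 + 24) = 14/58 = (1/58)*14 = 7/29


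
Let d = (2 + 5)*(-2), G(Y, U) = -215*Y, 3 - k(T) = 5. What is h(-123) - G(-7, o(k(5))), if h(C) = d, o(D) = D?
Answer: -1519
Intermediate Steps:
k(T) = -2 (k(T) = 3 - 1*5 = 3 - 5 = -2)
d = -14 (d = 7*(-2) = -14)
h(C) = -14
h(-123) - G(-7, o(k(5))) = -14 - (-215)*(-7) = -14 - 1*1505 = -14 - 1505 = -1519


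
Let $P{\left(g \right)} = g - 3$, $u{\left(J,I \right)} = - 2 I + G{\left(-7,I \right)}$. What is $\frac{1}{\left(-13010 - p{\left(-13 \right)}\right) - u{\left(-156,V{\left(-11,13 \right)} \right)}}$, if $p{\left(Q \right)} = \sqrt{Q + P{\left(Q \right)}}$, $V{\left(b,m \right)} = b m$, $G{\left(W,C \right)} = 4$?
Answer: $\frac{i}{\sqrt{29} - 13300 i} \approx -7.5188 \cdot 10^{-5} + 3.0444 \cdot 10^{-8} i$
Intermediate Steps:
$u{\left(J,I \right)} = 4 - 2 I$ ($u{\left(J,I \right)} = - 2 I + 4 = 4 - 2 I$)
$P{\left(g \right)} = -3 + g$
$p{\left(Q \right)} = \sqrt{-3 + 2 Q}$ ($p{\left(Q \right)} = \sqrt{Q + \left(-3 + Q\right)} = \sqrt{-3 + 2 Q}$)
$\frac{1}{\left(-13010 - p{\left(-13 \right)}\right) - u{\left(-156,V{\left(-11,13 \right)} \right)}} = \frac{1}{\left(-13010 - \sqrt{-3 + 2 \left(-13\right)}\right) - \left(4 - 2 \left(\left(-11\right) 13\right)\right)} = \frac{1}{\left(-13010 - \sqrt{-3 - 26}\right) - \left(4 - -286\right)} = \frac{1}{\left(-13010 - \sqrt{-29}\right) - \left(4 + 286\right)} = \frac{1}{\left(-13010 - i \sqrt{29}\right) - 290} = \frac{1}{-13300 - i \sqrt{29}}$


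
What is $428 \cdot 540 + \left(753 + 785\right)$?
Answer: $232658$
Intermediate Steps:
$428 \cdot 540 + \left(753 + 785\right) = 231120 + 1538 = 232658$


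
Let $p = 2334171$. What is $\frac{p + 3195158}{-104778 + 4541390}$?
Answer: $\frac{5529329}{4436612} \approx 1.2463$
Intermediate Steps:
$\frac{p + 3195158}{-104778 + 4541390} = \frac{2334171 + 3195158}{-104778 + 4541390} = \frac{5529329}{4436612}$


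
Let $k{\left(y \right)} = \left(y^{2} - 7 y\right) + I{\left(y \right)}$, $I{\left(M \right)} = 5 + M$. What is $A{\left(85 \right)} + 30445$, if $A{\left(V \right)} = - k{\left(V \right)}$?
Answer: $23725$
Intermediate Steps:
$k{\left(y \right)} = 5 + y^{2} - 6 y$ ($k{\left(y \right)} = \left(y^{2} - 7 y\right) + \left(5 + y\right) = 5 + y^{2} - 6 y$)
$A{\left(V \right)} = -5 - V^{2} + 6 V$ ($A{\left(V \right)} = - (5 + V^{2} - 6 V) = -5 - V^{2} + 6 V$)
$A{\left(85 \right)} + 30445 = \left(-5 - 85^{2} + 6 \cdot 85\right) + 30445 = \left(-5 - 7225 + 510\right) + 30445 = -6720 + 30445 = 23725$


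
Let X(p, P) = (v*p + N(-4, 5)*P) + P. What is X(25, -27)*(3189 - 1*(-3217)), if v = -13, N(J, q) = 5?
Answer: -3119722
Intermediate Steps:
X(p, P) = -13*p + 6*P (X(p, P) = (-13*p + 5*P) + P = -13*p + 6*P)
X(25, -27)*(3189 - 1*(-3217)) = (-13*25 + 6*(-27))*(3189 - 1*(-3217)) = (-325 - 162)*(3189 + 3217) = -487*6406 = -3119722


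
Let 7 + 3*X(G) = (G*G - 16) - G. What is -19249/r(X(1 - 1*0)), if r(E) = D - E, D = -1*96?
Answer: 57747/265 ≈ 217.91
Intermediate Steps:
D = -96
X(G) = -23/3 - G/3 + G²/3 (X(G) = -7/3 + ((G*G - 16) - G)/3 = -7/3 + ((G² - 16) - G)/3 = -7/3 + ((-16 + G²) - G)/3 = -7/3 + (-16 + G² - G)/3 = -7/3 + (-16/3 - G/3 + G²/3) = -23/3 - G/3 + G²/3)
r(E) = -96 - E
-19249/r(X(1 - 1*0)) = -19249/(-96 - (-23/3 - (1 - 1*0)/3 + (1 - 1*0)²/3)) = -19249/(-96 - (-23/3 - (1 + 0)/3 + (1 + 0)²/3)) = -19249/(-96 - (-23/3 - ⅓*1 + (⅓)*1²)) = -19249/(-96 - (-23/3 - ⅓ + (⅓)*1)) = -19249/(-96 - (-23/3 - ⅓ + ⅓)) = -19249/(-96 - 1*(-23/3)) = -19249/(-96 + 23/3) = -19249/(-265/3) = -19249*(-3/265) = 57747/265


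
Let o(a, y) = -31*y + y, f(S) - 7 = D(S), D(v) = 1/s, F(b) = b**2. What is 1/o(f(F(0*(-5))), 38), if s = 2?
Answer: -1/1140 ≈ -0.00087719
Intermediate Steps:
D(v) = 1/2
f(S) = 15/2 (f(S) = 7 + 1/2 = 15/2)
o(a, y) = -30*y
1/o(f(F(0*(-5))), 38) = 1/(-30*38) = 1/(-1140) = -1/1140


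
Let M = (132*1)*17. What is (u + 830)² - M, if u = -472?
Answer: 125920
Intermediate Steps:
M = 2244 (M = 132*17 = 2244)
(u + 830)² - M = (-472 + 830)² - 1*2244 = 358² - 2244 = 128164 - 2244 = 125920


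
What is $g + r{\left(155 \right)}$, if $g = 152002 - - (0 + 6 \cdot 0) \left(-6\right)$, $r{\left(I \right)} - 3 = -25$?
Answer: $151980$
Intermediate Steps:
$r{\left(I \right)} = -22$ ($r{\left(I \right)} = 3 - 25 = -22$)
$g = 152002$ ($g = 152002 - - (0 + 0) \left(-6\right) = 152002 - \left(-1\right) 0 \left(-6\right) = 152002 - 0 \left(-6\right) = 152002 - 0 = 152002 + 0 = 152002$)
$g + r{\left(155 \right)} = 152002 - 22 = 151980$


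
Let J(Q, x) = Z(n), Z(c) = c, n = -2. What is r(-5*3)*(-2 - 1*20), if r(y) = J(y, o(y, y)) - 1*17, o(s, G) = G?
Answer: 418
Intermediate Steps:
J(Q, x) = -2
r(y) = -19 (r(y) = -2 - 1*17 = -2 - 17 = -19)
r(-5*3)*(-2 - 1*20) = -19*(-2 - 1*20) = -19*(-2 - 20) = -19*(-22) = 418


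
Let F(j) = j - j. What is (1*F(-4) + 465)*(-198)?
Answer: -92070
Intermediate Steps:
F(j) = 0
(1*F(-4) + 465)*(-198) = (1*0 + 465)*(-198) = (0 + 465)*(-198) = 465*(-198) = -92070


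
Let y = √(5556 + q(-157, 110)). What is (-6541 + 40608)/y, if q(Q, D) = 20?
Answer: 34067*√1394/2788 ≈ 456.22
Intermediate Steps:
y = 2*√1394 (y = √(5556 + 20) = √5576 = 2*√1394 ≈ 74.673)
(-6541 + 40608)/y = (-6541 + 40608)/((2*√1394)) = 34067*(√1394/2788) = 34067*√1394/2788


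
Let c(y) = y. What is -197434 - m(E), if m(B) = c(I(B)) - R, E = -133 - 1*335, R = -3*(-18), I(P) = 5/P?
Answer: -92373835/468 ≈ -1.9738e+5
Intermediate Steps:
R = 54
E = -468 (E = -133 - 335 = -468)
m(B) = -54 + 5/B (m(B) = 5/B - 1*54 = 5/B - 54 = -54 + 5/B)
-197434 - m(E) = -197434 - (-54 + 5/(-468)) = -197434 - (-54 + 5*(-1/468)) = -197434 - (-54 - 5/468) = -197434 - 1*(-25277/468) = -197434 + 25277/468 = -92373835/468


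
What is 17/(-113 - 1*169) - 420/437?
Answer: -125869/123234 ≈ -1.0214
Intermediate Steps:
17/(-113 - 1*169) - 420/437 = 17/(-113 - 169) - 420*1/437 = 17/(-282) - 420/437 = 17*(-1/282) - 420/437 = -17/282 - 420/437 = -125869/123234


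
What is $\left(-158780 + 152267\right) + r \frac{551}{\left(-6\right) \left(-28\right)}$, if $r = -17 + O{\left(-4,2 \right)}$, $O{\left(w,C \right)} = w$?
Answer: $- \frac{52655}{8} \approx -6581.9$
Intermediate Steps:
$r = -21$ ($r = -17 - 4 = -21$)
$\left(-158780 + 152267\right) + r \frac{551}{\left(-6\right) \left(-28\right)} = \left(-158780 + 152267\right) - 21 \frac{551}{\left(-6\right) \left(-28\right)} = -6513 - 21 \cdot \frac{551}{168} = -6513 - 21 \cdot 551 \cdot \frac{1}{168} = -6513 - \frac{551}{8} = - \frac{52655}{8}$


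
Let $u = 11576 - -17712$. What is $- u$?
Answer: $-29288$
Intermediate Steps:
$u = 29288$ ($u = 11576 + 17712 = 29288$)
$- u = \left(-1\right) 29288 = -29288$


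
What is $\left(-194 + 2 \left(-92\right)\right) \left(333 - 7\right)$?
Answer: $-123228$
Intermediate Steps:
$\left(-194 + 2 \left(-92\right)\right) \left(333 - 7\right) = \left(-194 - 184\right) 326 = \left(-378\right) 326 = -123228$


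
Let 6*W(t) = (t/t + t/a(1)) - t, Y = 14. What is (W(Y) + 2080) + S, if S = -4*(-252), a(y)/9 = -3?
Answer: 499891/162 ≈ 3085.7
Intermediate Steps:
a(y) = -27 (a(y) = 9*(-3) = -27)
S = 1008
W(t) = ⅙ - 14*t/81 (W(t) = ((t/t + t/(-27)) - t)/6 = ((1 + t*(-1/27)) - t)/6 = ((1 - t/27) - t)/6 = (1 - 28*t/27)/6 = ⅙ - 14*t/81)
(W(Y) + 2080) + S = ((⅙ - 14/81*14) + 2080) + 1008 = ((⅙ - 196/81) + 2080) + 1008 = (-365/162 + 2080) + 1008 = 336595/162 + 1008 = 499891/162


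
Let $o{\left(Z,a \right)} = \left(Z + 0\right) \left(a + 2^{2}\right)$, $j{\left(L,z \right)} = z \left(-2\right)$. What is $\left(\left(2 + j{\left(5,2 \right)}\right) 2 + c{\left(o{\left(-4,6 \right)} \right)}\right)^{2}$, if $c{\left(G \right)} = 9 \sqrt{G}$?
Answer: $-3224 - 144 i \sqrt{10} \approx -3224.0 - 455.37 i$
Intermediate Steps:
$j{\left(L,z \right)} = - 2 z$
$o{\left(Z,a \right)} = Z \left(4 + a\right)$ ($o{\left(Z,a \right)} = Z \left(a + 4\right) = Z \left(4 + a\right)$)
$\left(\left(2 + j{\left(5,2 \right)}\right) 2 + c{\left(o{\left(-4,6 \right)} \right)}\right)^{2} = \left(\left(2 - 4\right) 2 + 9 \sqrt{- 4 \left(4 + 6\right)}\right)^{2} = \left(\left(2 - 4\right) 2 + 9 \sqrt{\left(-4\right) 10}\right)^{2} = \left(\left(-2\right) 2 + 9 \sqrt{-40}\right)^{2} = \left(-4 + 9 \cdot 2 i \sqrt{10}\right)^{2} = \left(-4 + 18 i \sqrt{10}\right)^{2}$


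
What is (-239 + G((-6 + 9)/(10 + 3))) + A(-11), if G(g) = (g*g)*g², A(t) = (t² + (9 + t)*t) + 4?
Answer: -2627531/28561 ≈ -91.997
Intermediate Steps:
A(t) = 4 + t² + t*(9 + t) (A(t) = (t² + t*(9 + t)) + 4 = 4 + t² + t*(9 + t))
G(g) = g⁴ (G(g) = g²*g² = g⁴)
(-239 + G((-6 + 9)/(10 + 3))) + A(-11) = (-239 + ((-6 + 9)/(10 + 3))⁴) + (4 + 2*(-11)² + 9*(-11)) = (-239 + (3/13)⁴) + (4 + 2*121 - 99) = (-239 + (3*(1/13))⁴) + (4 + 242 - 99) = (-239 + (3/13)⁴) + 147 = (-239 + 81/28561) + 147 = -6825998/28561 + 147 = -2627531/28561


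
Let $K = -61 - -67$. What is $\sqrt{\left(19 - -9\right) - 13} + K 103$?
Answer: $618 + \sqrt{15} \approx 621.87$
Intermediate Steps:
$K = 6$ ($K = -61 + 67 = 6$)
$\sqrt{\left(19 - -9\right) - 13} + K 103 = \sqrt{\left(19 - -9\right) - 13} + 6 \cdot 103 = \sqrt{\left(19 + 9\right) - 13} + 618 = \sqrt{28 - 13} + 618 = \sqrt{15} + 618 = 618 + \sqrt{15}$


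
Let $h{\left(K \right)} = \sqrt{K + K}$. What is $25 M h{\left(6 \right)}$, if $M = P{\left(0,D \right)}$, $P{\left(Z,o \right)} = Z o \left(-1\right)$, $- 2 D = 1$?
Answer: $0$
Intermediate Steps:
$D = - \frac{1}{2}$ ($D = \left(- \frac{1}{2}\right) 1 = - \frac{1}{2} \approx -0.5$)
$P{\left(Z,o \right)} = - Z o$
$M = 0$ ($M = \left(-1\right) 0 \left(- \frac{1}{2}\right) = 0$)
$h{\left(K \right)} = \sqrt{2} \sqrt{K}$ ($h{\left(K \right)} = \sqrt{2 K} = \sqrt{2} \sqrt{K}$)
$25 M h{\left(6 \right)} = 25 \cdot 0 \sqrt{2} \sqrt{6} = 0 \cdot 2 \sqrt{3} = 0$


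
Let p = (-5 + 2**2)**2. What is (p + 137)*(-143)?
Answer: -19734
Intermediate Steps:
p = 1 (p = (-5 + 4)**2 = (-1)**2 = 1)
(p + 137)*(-143) = (1 + 137)*(-143) = 138*(-143) = -19734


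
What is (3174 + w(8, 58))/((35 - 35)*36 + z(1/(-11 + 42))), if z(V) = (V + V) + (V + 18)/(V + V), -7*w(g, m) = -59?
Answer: 1381174/121331 ≈ 11.384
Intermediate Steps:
w(g, m) = 59/7 (w(g, m) = -⅐*(-59) = 59/7)
z(V) = 2*V + (18 + V)/(2*V) (z(V) = 2*V + (18 + V)/((2*V)) = 2*V + (18 + V)*(1/(2*V)) = 2*V + (18 + V)/(2*V))
(3174 + w(8, 58))/((35 - 35)*36 + z(1/(-11 + 42))) = (3174 + 59/7)/((35 - 35)*36 + (½ + 2/(-11 + 42) + 9/(1/(-11 + 42)))) = 22277/(7*(0*36 + (½ + 2/31 + 9/(1/31)))) = 22277/(7*(0 + (½ + 2*(1/31) + 9/(1/31)))) = 22277/(7*(0 + (½ + 2/31 + 9*31))) = 22277/(7*(0 + (½ + 2/31 + 279))) = 22277/(7*(0 + 17333/62)) = 22277/(7*(17333/62)) = (22277/7)*(62/17333) = 1381174/121331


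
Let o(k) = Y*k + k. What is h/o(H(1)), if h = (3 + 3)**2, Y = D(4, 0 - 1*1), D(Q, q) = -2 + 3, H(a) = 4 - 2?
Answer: 9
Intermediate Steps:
H(a) = 2
D(Q, q) = 1
Y = 1
o(k) = 2*k (o(k) = 1*k + k = k + k = 2*k)
h = 36 (h = 6**2 = 36)
h/o(H(1)) = 36/(2*2) = 36/4 = (1/4)*36 = 9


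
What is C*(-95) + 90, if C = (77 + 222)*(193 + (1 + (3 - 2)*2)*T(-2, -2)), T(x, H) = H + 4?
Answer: -5652505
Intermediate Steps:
T(x, H) = 4 + H
C = 59501 (C = (77 + 222)*(193 + (1 + (3 - 2)*2)*(4 - 2)) = 299*(193 + (1 + 1*2)*2) = 299*(193 + (1 + 2)*2) = 299*(193 + 3*2) = 299*(193 + 6) = 299*199 = 59501)
C*(-95) + 90 = 59501*(-95) + 90 = -5652595 + 90 = -5652505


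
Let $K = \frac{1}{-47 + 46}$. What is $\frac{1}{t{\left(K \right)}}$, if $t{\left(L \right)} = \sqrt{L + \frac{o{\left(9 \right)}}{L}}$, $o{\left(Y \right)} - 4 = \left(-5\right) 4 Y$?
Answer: $\frac{\sqrt{7}}{35} \approx 0.075593$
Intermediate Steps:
$K = -1$ ($K = \frac{1}{-1} = -1$)
$o{\left(Y \right)} = 4 - 20 Y$ ($o{\left(Y \right)} = 4 + \left(-5\right) 4 Y = 4 - 20 Y$)
$t{\left(L \right)} = \sqrt{L - \frac{176}{L}}$ ($t{\left(L \right)} = \sqrt{L + \frac{4 - 180}{L}} = \sqrt{L - \frac{176}{L}}$)
$\frac{1}{t{\left(K \right)}} = \frac{1}{\sqrt{-1 - \frac{176}{-1}}} = \frac{1}{\sqrt{-1 - -176}} = \frac{1}{\sqrt{-1 + 176}} = \frac{1}{\sqrt{175}} = \frac{1}{5 \sqrt{7}} = \frac{\sqrt{7}}{35}$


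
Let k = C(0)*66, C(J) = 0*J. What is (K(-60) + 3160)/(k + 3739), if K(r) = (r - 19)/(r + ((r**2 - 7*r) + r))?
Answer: 12323921/14582100 ≈ 0.84514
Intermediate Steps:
C(J) = 0
k = 0 (k = 0*66 = 0)
K(r) = (-19 + r)/(r**2 - 5*r) (K(r) = (-19 + r)/(r + (r**2 - 6*r)) = (-19 + r)/(r**2 - 5*r))
(K(-60) + 3160)/(k + 3739) = ((-19 - 60)/((-60)*(-5 - 60)) + 3160)/(0 + 3739) = (-1/60*(-79)/(-65) + 3160)/3739 = (-1/60*(-1/65)*(-79) + 3160)*(1/3739) = (-79/3900 + 3160)*(1/3739) = (12323921/3900)*(1/3739) = 12323921/14582100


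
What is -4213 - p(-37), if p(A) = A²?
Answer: -5582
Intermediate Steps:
-4213 - p(-37) = -4213 - 1*(-37)² = -4213 - 1*1369 = -4213 - 1369 = -5582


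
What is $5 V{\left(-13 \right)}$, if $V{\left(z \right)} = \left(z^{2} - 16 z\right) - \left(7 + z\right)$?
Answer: $1915$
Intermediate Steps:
$V{\left(z \right)} = -7 + z^{2} - 17 z$
$5 V{\left(-13 \right)} = 5 \left(-7 + \left(-13\right)^{2} - -221\right) = 5 \left(-7 + 169 + 221\right) = 5 \cdot 383 = 1915$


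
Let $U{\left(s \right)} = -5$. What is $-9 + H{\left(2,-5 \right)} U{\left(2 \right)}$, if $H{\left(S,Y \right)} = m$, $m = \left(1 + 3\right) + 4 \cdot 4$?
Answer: $-109$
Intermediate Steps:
$m = 20$ ($m = 4 + 16 = 20$)
$H{\left(S,Y \right)} = 20$
$-9 + H{\left(2,-5 \right)} U{\left(2 \right)} = -9 + 20 \left(-5\right) = -9 - 100 = -109$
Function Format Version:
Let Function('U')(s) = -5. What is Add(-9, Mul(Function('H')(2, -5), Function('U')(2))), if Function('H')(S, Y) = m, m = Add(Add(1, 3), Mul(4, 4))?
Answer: -109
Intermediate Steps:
m = 20 (m = Add(4, 16) = 20)
Function('H')(S, Y) = 20
Add(-9, Mul(Function('H')(2, -5), Function('U')(2))) = Add(-9, Mul(20, -5)) = Add(-9, -100) = -109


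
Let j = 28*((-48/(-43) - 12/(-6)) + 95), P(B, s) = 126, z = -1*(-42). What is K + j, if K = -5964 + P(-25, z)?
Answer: -132902/43 ≈ -3090.7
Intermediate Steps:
z = 42
K = -5838 (K = -5964 + 126 = -5838)
j = 118132/43 (j = 28*((-48*(-1/43) - 12*(-1/6)) + 95) = 28*((48/43 + 2) + 95) = 28*(134/43 + 95) = 28*(4219/43) = 118132/43 ≈ 2747.3)
K + j = -5838 + 118132/43 = -132902/43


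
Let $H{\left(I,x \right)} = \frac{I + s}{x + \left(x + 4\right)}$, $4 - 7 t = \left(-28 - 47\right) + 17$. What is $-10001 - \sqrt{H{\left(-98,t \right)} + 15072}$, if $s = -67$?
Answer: $-10001 - \frac{81 \sqrt{13262}}{76} \approx -10124.0$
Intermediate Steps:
$t = \frac{62}{7}$ ($t = \frac{4}{7} - \frac{\left(-28 - 47\right) + 17}{7} = \frac{4}{7} - \frac{-75 + 17}{7} = \frac{4}{7} - - \frac{58}{7} = \frac{4}{7} + \frac{58}{7} = \frac{62}{7} \approx 8.8571$)
$H{\left(I,x \right)} = \frac{-67 + I}{4 + 2 x}$ ($H{\left(I,x \right)} = \frac{I - 67}{x + \left(x + 4\right)} = \frac{-67 + I}{x + \left(4 + x\right)} = \frac{-67 + I}{4 + 2 x}$)
$-10001 - \sqrt{H{\left(-98,t \right)} + 15072} = -10001 - \sqrt{\frac{-67 - 98}{2 \left(2 + \frac{62}{7}\right)} + 15072} = -10001 - \sqrt{\frac{1}{2} \frac{1}{\frac{76}{7}} \left(-165\right) + 15072} = -10001 - \sqrt{\frac{1}{2} \cdot \frac{7}{76} \left(-165\right) + 15072} = -10001 - \sqrt{- \frac{1155}{152} + 15072} = -10001 - \sqrt{\frac{2289789}{152}} = -10001 - \frac{81 \sqrt{13262}}{76}$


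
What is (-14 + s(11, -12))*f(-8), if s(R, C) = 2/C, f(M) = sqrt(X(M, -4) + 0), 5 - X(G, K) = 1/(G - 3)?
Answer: -85*sqrt(154)/33 ≈ -31.964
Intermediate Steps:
X(G, K) = 5 - 1/(-3 + G) (X(G, K) = 5 - 1/(G - 3) = 5 - 1/(-3 + G))
f(M) = sqrt((-16 + 5*M)/(-3 + M)) (f(M) = sqrt((-16 + 5*M)/(-3 + M) + 0) = sqrt((-16 + 5*M)/(-3 + M)))
(-14 + s(11, -12))*f(-8) = (-14 + 2/(-12))*sqrt((-16 + 5*(-8))/(-3 - 8)) = (-14 + 2*(-1/12))*sqrt((-16 - 40)/(-11)) = (-14 - 1/6)*sqrt(-1/11*(-56)) = -85*sqrt(154)/33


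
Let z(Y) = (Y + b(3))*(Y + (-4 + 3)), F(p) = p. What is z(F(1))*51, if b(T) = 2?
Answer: 0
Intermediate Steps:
z(Y) = (-1 + Y)*(2 + Y) (z(Y) = (Y + 2)*(Y + (-4 + 3)) = (2 + Y)*(Y - 1) = (2 + Y)*(-1 + Y) = (-1 + Y)*(2 + Y))
z(F(1))*51 = (-2 + 1 + 1**2)*51 = (-2 + 1 + 1)*51 = 0*51 = 0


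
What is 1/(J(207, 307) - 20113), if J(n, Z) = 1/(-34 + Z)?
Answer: -273/5490848 ≈ -4.9719e-5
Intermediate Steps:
1/(J(207, 307) - 20113) = 1/(1/(-34 + 307) - 20113) = 1/(1/273 - 20113) = 1/(-5490848/273) = -273/5490848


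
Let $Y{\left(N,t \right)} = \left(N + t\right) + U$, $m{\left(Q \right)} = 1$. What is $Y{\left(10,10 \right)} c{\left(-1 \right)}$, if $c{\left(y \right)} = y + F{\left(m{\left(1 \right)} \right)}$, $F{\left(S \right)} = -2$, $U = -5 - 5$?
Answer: $-30$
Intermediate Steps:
$U = -10$
$Y{\left(N,t \right)} = -10 + N + t$ ($Y{\left(N,t \right)} = \left(N + t\right) - 10 = -10 + N + t$)
$c{\left(y \right)} = -2 + y$ ($c{\left(y \right)} = y - 2 = -2 + y$)
$Y{\left(10,10 \right)} c{\left(-1 \right)} = \left(-10 + 10 + 10\right) \left(-2 - 1\right) = 10 \left(-3\right) = -30$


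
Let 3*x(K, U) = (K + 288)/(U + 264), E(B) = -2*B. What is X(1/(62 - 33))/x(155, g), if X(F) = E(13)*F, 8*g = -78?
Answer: -39663/25694 ≈ -1.5437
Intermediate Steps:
g = -39/4 (g = (⅛)*(-78) = -39/4 ≈ -9.7500)
x(K, U) = (288 + K)/(3*(264 + U)) (x(K, U) = ((K + 288)/(U + 264))/3 = ((288 + K)/(264 + U))/3 = (288 + K)/(3*(264 + U)))
X(F) = -26*F (X(F) = (-2*13)*F = -26*F)
X(1/(62 - 33))/x(155, g) = (-26/(62 - 33))/(((288 + 155)/(3*(264 - 39/4)))) = (-26/29)/(((⅓)*443/(1017/4))) = (-26*1/29)/(((⅓)*(4/1017)*443)) = -26/(29*1772/3051) = -26/29*3051/1772 = -39663/25694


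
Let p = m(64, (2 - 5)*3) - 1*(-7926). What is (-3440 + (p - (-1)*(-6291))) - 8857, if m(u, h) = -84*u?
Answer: -16038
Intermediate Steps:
p = 2550 (p = -84*64 - 1*(-7926) = -5376 + 7926 = 2550)
(-3440 + (p - (-1)*(-6291))) - 8857 = (-3440 + (2550 - (-1)*(-6291))) - 8857 = (-3440 + (2550 - 1*6291)) - 8857 = (-3440 + (2550 - 6291)) - 8857 = (-3440 - 3741) - 8857 = -7181 - 8857 = -16038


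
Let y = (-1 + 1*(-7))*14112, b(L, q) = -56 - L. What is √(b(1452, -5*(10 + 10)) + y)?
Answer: 2*I*√28601 ≈ 338.24*I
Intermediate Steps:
y = -112896 (y = (-1 - 7)*14112 = -8*14112 = -112896)
√(b(1452, -5*(10 + 10)) + y) = √((-56 - 1*1452) - 112896) = √((-56 - 1452) - 112896) = √(-1508 - 112896) = √(-114404) = 2*I*√28601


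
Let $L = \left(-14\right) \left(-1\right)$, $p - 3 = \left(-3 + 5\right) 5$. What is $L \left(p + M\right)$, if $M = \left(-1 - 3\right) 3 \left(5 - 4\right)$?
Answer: $14$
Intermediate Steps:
$p = 13$ ($p = 3 + \left(-3 + 5\right) 5 = 3 + 2 \cdot 5 = 3 + 10 = 13$)
$L = 14$
$M = -12$ ($M = - 4 \cdot 3 \cdot 1 = \left(-4\right) 3 = -12$)
$L \left(p + M\right) = 14 \left(13 - 12\right) = 14 \cdot 1 = 14$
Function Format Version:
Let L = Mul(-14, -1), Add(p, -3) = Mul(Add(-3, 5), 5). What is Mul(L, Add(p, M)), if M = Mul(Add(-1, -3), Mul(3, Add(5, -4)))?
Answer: 14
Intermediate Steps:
p = 13 (p = Add(3, Mul(Add(-3, 5), 5)) = Add(3, Mul(2, 5)) = Add(3, 10) = 13)
L = 14
M = -12 (M = Mul(-4, Mul(3, 1)) = Mul(-4, 3) = -12)
Mul(L, Add(p, M)) = Mul(14, Add(13, -12)) = Mul(14, 1) = 14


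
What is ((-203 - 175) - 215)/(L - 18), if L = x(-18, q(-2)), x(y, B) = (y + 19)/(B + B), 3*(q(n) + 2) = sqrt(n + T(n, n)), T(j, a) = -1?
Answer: 187388/5761 - 1186*I*sqrt(3)/17283 ≈ 32.527 - 0.11886*I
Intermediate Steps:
q(n) = -2 + sqrt(-1 + n)/3 (q(n) = -2 + sqrt(n - 1)/3 = -2 + sqrt(-1 + n)/3)
x(y, B) = (19 + y)/(2*B) (x(y, B) = (19 + y)/((2*B)) = (19 + y)*(1/(2*B)) = (19 + y)/(2*B))
L = 1/(2*(-2 + I*sqrt(3)/3)) (L = (19 - 18)/(2*(-2 + sqrt(-1 - 2)/3)) = (1/2)*1/(-2 + sqrt(-3)/3) = (1/2)*1/(-2 + (I*sqrt(3))/3) = (1/2)*1/(-2 + I*sqrt(3)/3) = 1/(2*(-2 + I*sqrt(3)/3)) ≈ -0.23077 - 0.066617*I)
((-203 - 175) - 215)/(L - 18) = ((-203 - 175) - 215)/((-3/13 - I*sqrt(3)/26) - 18) = (-378 - 215)/(-237/13 - I*sqrt(3)/26) = -593/(-237/13 - I*sqrt(3)/26)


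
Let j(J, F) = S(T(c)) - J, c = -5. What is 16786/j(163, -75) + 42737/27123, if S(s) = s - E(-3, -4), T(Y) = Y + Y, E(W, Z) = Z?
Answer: -448064125/4583787 ≈ -97.750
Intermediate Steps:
T(Y) = 2*Y
S(s) = 4 + s (S(s) = s - 1*(-4) = s + 4 = 4 + s)
j(J, F) = -6 - J (j(J, F) = (4 + 2*(-5)) - J = (4 - 10) - J = -6 - J)
16786/j(163, -75) + 42737/27123 = 16786/(-6 - 1*163) + 42737/27123 = 16786/(-6 - 163) + 42737*(1/27123) = 16786/(-169) + 42737/27123 = 16786*(-1/169) + 42737/27123 = -16786/169 + 42737/27123 = -448064125/4583787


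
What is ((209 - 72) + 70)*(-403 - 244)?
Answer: -133929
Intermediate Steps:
((209 - 72) + 70)*(-403 - 244) = (137 + 70)*(-647) = 207*(-647) = -133929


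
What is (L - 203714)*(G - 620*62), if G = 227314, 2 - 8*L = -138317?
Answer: -140842680741/4 ≈ -3.5211e+10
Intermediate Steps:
L = 138319/8 (L = 1/4 - 1/8*(-138317) = 1/4 + 138317/8 = 138319/8 ≈ 17290.)
(L - 203714)*(G - 620*62) = (138319/8 - 203714)*(227314 - 620*62) = -1491393*(227314 - 38440)/8 = -1491393/8*188874 = -140842680741/4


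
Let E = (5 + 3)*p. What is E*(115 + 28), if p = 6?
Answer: 6864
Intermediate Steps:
E = 48 (E = (5 + 3)*6 = 8*6 = 48)
E*(115 + 28) = 48*(115 + 28) = 48*143 = 6864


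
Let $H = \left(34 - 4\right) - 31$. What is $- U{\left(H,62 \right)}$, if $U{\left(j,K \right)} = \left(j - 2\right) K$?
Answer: $186$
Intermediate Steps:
$H = -1$ ($H = 30 - 31 = -1$)
$U{\left(j,K \right)} = K \left(-2 + j\right)$ ($U{\left(j,K \right)} = \left(-2 + j\right) K = K \left(-2 + j\right)$)
$- U{\left(H,62 \right)} = - 62 \left(-2 - 1\right) = - 62 \left(-3\right) = \left(-1\right) \left(-186\right) = 186$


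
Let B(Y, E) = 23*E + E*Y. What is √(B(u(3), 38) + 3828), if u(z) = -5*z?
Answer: 2*√1033 ≈ 64.281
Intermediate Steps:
√(B(u(3), 38) + 3828) = √(38*(23 - 5*3) + 3828) = √(38*(23 - 15) + 3828) = √(38*8 + 3828) = √(304 + 3828) = √4132 = 2*√1033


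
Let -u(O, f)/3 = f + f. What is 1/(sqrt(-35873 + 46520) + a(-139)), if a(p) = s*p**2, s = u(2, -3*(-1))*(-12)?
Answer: 463704/1935192595361 - 13*sqrt(7)/5805577786083 ≈ 2.3961e-7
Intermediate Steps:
u(O, f) = -6*f (u(O, f) = -3*(f + f) = -6*f)
s = 216 (s = -(-18)*(-1)*(-12) = -6*3*(-12) = -18*(-12) = 216)
a(p) = 216*p**2
1/(sqrt(-35873 + 46520) + a(-139)) = 1/(sqrt(-35873 + 46520) + 216*(-139)**2) = 1/(sqrt(10647) + 216*19321) = 1/(39*sqrt(7) + 4173336) = 1/(4173336 + 39*sqrt(7))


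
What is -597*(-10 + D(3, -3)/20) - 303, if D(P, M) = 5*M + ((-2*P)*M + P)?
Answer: 54879/10 ≈ 5487.9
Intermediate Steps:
D(P, M) = P + 5*M - 2*M*P (D(P, M) = 5*M + (-2*M*P + P) = 5*M + (P - 2*M*P) = P + 5*M - 2*M*P)
-597*(-10 + D(3, -3)/20) - 303 = -597*(-10 + (3 + 5*(-3) - 2*(-3)*3)/20) - 303 = -597*(-10 + (3 - 15 + 18)*(1/20)) - 303 = -597*(-10 + 6*(1/20)) - 303 = -597*(-10 + 3/10) - 303 = -597*(-97/10) - 303 = 57909/10 - 303 = 54879/10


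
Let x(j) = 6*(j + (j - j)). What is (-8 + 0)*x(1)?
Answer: -48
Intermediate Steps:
x(j) = 6*j (x(j) = 6*(j + 0) = 6*j)
(-8 + 0)*x(1) = (-8 + 0)*(6*1) = -8*6 = -48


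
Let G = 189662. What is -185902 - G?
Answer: -375564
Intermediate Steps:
-185902 - G = -185902 - 1*189662 = -185902 - 189662 = -375564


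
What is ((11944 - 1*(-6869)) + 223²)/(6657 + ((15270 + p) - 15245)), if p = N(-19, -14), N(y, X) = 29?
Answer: 68542/6711 ≈ 10.213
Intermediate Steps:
p = 29
((11944 - 1*(-6869)) + 223²)/(6657 + ((15270 + p) - 15245)) = ((11944 - 1*(-6869)) + 223²)/(6657 + ((15270 + 29) - 15245)) = ((11944 + 6869) + 49729)/(6657 + (15299 - 15245)) = (18813 + 49729)/(6657 + 54) = 68542/6711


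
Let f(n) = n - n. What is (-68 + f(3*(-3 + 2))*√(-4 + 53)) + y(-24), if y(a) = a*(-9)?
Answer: 148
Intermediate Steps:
y(a) = -9*a
f(n) = 0
(-68 + f(3*(-3 + 2))*√(-4 + 53)) + y(-24) = (-68 + 0*√(-4 + 53)) - 9*(-24) = (-68 + 0*√49) + 216 = (-68 + 0*7) + 216 = (-68 + 0) + 216 = -68 + 216 = 148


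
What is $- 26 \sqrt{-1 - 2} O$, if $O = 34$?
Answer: $- 884 i \sqrt{3} \approx - 1531.1 i$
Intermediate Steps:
$- 26 \sqrt{-1 - 2} O = - 26 \sqrt{-1 - 2} \cdot 34 = - 26 \sqrt{-3} \cdot 34 = - 26 i \sqrt{3} \cdot 34 = - 884 i \sqrt{3}$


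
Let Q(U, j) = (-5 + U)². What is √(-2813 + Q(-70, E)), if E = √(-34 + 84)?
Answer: 2*√703 ≈ 53.028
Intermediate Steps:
E = 5*√2 (E = √50 = 5*√2 ≈ 7.0711)
√(-2813 + Q(-70, E)) = √(-2813 + (-5 - 70)²) = √(-2813 + (-75)²) = √(-2813 + 5625) = √2812 = 2*√703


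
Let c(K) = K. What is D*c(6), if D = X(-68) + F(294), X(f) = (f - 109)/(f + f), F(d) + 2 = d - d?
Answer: -285/68 ≈ -4.1912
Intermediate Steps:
F(d) = -2 (F(d) = -2 + (d - d) = -2 + 0 = -2)
X(f) = (-109 + f)/(2*f) (X(f) = (-109 + f)/((2*f)) = (-109 + f)*(1/(2*f)) = (-109 + f)/(2*f))
D = -95/136 (D = (1/2)*(-109 - 68)/(-68) - 2 = (1/2)*(-1/68)*(-177) - 2 = 177/136 - 2 = -95/136 ≈ -0.69853)
D*c(6) = -95/136*6 = -285/68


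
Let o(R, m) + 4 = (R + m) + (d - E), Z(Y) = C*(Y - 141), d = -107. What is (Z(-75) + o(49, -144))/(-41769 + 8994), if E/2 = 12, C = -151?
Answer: -32386/32775 ≈ -0.98813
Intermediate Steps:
E = 24 (E = 2*12 = 24)
Z(Y) = 21291 - 151*Y (Z(Y) = -151*(Y - 141) = -151*(-141 + Y) = 21291 - 151*Y)
o(R, m) = -135 + R + m (o(R, m) = -4 + ((R + m) + (-107 - 1*24)) = -4 + ((R + m) + (-107 - 24)) = -4 + ((R + m) - 131) = -4 + (-131 + R + m) = -135 + R + m)
(Z(-75) + o(49, -144))/(-41769 + 8994) = ((21291 - 151*(-75)) + (-135 + 49 - 144))/(-41769 + 8994) = ((21291 + 11325) - 230)/(-32775) = (32616 - 230)*(-1/32775) = 32386*(-1/32775) = -32386/32775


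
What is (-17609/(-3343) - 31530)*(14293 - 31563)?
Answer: 1820036615870/3343 ≈ 5.4443e+8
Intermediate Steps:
(-17609/(-3343) - 31530)*(14293 - 31563) = (-17609*(-1/3343) - 31530)*(-17270) = (17609/3343 - 31530)*(-17270) = -105387181/3343*(-17270) = 1820036615870/3343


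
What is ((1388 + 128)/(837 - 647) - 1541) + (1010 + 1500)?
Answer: 92813/95 ≈ 976.98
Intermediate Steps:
((1388 + 128)/(837 - 647) - 1541) + (1010 + 1500) = (1516/190 - 1541) + 2510 = (1516*(1/190) - 1541) + 2510 = (758/95 - 1541) + 2510 = -145637/95 + 2510 = 92813/95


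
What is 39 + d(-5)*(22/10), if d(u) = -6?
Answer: 129/5 ≈ 25.800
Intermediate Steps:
39 + d(-5)*(22/10) = 39 - 132/10 = 39 - 6*11/5 = 39 - 66/5 = 129/5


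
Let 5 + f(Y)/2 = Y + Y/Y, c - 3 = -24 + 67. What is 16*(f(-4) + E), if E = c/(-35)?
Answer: -9696/35 ≈ -277.03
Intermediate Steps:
c = 46 (c = 3 + (-24 + 67) = 3 + 43 = 46)
E = -46/35 (E = 46/(-35) = 46*(-1/35) = -46/35 ≈ -1.3143)
f(Y) = -8 + 2*Y (f(Y) = -10 + 2*(Y + Y/Y) = -10 + 2*(Y + 1) = -10 + 2*(1 + Y) = -10 + (2 + 2*Y) = -8 + 2*Y)
16*(f(-4) + E) = 16*((-8 + 2*(-4)) - 46/35) = 16*((-8 - 8) - 46/35) = 16*(-16 - 46/35) = 16*(-606/35) = -9696/35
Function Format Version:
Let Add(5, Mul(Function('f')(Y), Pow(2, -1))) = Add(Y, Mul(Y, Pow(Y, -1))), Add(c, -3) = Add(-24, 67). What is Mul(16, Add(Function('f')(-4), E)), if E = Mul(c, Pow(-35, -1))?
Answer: Rational(-9696, 35) ≈ -277.03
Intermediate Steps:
c = 46 (c = Add(3, Add(-24, 67)) = Add(3, 43) = 46)
E = Rational(-46, 35) (E = Mul(46, Pow(-35, -1)) = Mul(46, Rational(-1, 35)) = Rational(-46, 35) ≈ -1.3143)
Function('f')(Y) = Add(-8, Mul(2, Y)) (Function('f')(Y) = Add(-10, Mul(2, Add(Y, Mul(Y, Pow(Y, -1))))) = Add(-10, Mul(2, Add(Y, 1))) = Add(-10, Mul(2, Add(1, Y))) = Add(-10, Add(2, Mul(2, Y))) = Add(-8, Mul(2, Y)))
Mul(16, Add(Function('f')(-4), E)) = Mul(16, Add(Add(-8, Mul(2, -4)), Rational(-46, 35))) = Mul(16, Add(Add(-8, -8), Rational(-46, 35))) = Mul(16, Add(-16, Rational(-46, 35))) = Mul(16, Rational(-606, 35)) = Rational(-9696, 35)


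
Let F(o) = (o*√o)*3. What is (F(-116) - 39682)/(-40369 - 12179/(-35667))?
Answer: 707668947/719914472 + 3103029*I*√29/179978618 ≈ 0.98299 + 0.092846*I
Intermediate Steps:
F(o) = 3*o^(3/2) (F(o) = o^(3/2)*3 = 3*o^(3/2))
(F(-116) - 39682)/(-40369 - 12179/(-35667)) = (3*(-116)^(3/2) - 39682)/(-40369 - 12179/(-35667)) = (3*(-232*I*√29) - 39682)/(-40369 - 12179*(-1/35667)) = (-696*I*√29 - 39682)/(-40369 + 12179/35667) = (-39682 - 696*I*√29)/(-1439828944/35667) = (-39682 - 696*I*√29)*(-35667/1439828944) = 707668947/719914472 + 3103029*I*√29/179978618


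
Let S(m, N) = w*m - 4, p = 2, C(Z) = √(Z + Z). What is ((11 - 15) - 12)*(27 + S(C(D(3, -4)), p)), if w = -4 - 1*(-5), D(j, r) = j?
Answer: -368 - 16*√6 ≈ -407.19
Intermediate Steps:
C(Z) = √2*√Z (C(Z) = √(2*Z) = √2*√Z)
w = 1 (w = -4 + 5 = 1)
S(m, N) = -4 + m (S(m, N) = 1*m - 4 = m - 4 = -4 + m)
((11 - 15) - 12)*(27 + S(C(D(3, -4)), p)) = ((11 - 15) - 12)*(27 + (-4 + √2*√3)) = (-4 - 12)*(27 + (-4 + √6)) = -16*(23 + √6) = -368 - 16*√6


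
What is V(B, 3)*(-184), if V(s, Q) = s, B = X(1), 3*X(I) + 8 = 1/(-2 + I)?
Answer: 552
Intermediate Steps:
X(I) = -8/3 + 1/(3*(-2 + I))
B = -3 (B = (17 - 8*1)/(3*(-2 + 1)) = (⅓)*(17 - 8)/(-1) = (⅓)*(-1)*9 = -3)
V(B, 3)*(-184) = -3*(-184) = 552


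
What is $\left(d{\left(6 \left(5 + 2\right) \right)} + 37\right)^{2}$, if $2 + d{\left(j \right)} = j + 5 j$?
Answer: $82369$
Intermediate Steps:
$d{\left(j \right)} = -2 + 6 j$ ($d{\left(j \right)} = -2 + \left(j + 5 j\right) = -2 + 6 j$)
$\left(d{\left(6 \left(5 + 2\right) \right)} + 37\right)^{2} = \left(\left(-2 + 6 \cdot 6 \left(5 + 2\right)\right) + 37\right)^{2} = \left(\left(-2 + 6 \cdot 6 \cdot 7\right) + 37\right)^{2} = \left(\left(-2 + 6 \cdot 42\right) + 37\right)^{2} = \left(\left(-2 + 252\right) + 37\right)^{2} = \left(250 + 37\right)^{2} = 287^{2} = 82369$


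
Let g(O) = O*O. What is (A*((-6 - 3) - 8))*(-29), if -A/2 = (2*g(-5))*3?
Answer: -147900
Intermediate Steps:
g(O) = O²
A = -300 (A = -2*2*(-5)²*3 = -2*2*25*3 = -100*3 = -2*150 = -300)
(A*((-6 - 3) - 8))*(-29) = -300*((-6 - 3) - 8)*(-29) = -300*(-9 - 8)*(-29) = -300*(-17)*(-29) = 5100*(-29) = -147900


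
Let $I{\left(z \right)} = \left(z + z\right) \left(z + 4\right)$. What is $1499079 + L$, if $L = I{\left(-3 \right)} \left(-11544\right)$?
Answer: $1568343$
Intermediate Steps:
$I{\left(z \right)} = 2 z \left(4 + z\right)$
$L = 69264$ ($L = 2 \left(-3\right) \left(4 - 3\right) \left(-11544\right) = 2 \left(-3\right) 1 \left(-11544\right) = \left(-6\right) \left(-11544\right) = 69264$)
$1499079 + L = 1499079 + 69264 = 1568343$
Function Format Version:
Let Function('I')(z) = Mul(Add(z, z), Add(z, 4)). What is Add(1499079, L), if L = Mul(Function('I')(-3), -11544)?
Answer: 1568343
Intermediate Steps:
Function('I')(z) = Mul(2, z, Add(4, z)) (Function('I')(z) = Mul(Mul(2, z), Add(4, z)) = Mul(2, z, Add(4, z)))
L = 69264 (L = Mul(Mul(2, -3, Add(4, -3)), -11544) = Mul(Mul(2, -3, 1), -11544) = Mul(-6, -11544) = 69264)
Add(1499079, L) = Add(1499079, 69264) = 1568343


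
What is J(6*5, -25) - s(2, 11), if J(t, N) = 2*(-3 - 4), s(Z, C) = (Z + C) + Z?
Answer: -29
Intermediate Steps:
s(Z, C) = C + 2*Z (s(Z, C) = (C + Z) + Z = C + 2*Z)
J(t, N) = -14 (J(t, N) = 2*(-7) = -14)
J(6*5, -25) - s(2, 11) = -14 - (11 + 2*2) = -14 - (11 + 4) = -14 - 1*15 = -14 - 15 = -29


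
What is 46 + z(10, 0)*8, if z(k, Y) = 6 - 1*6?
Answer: 46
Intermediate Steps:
z(k, Y) = 0 (z(k, Y) = 6 - 6 = 0)
46 + z(10, 0)*8 = 46 + 0*8 = 46 + 0 = 46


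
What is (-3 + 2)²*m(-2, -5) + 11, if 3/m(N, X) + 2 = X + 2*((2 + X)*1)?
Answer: 140/13 ≈ 10.769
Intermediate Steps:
m(N, X) = 3/(2 + 3*X) (m(N, X) = 3/(-2 + (X + 2*((2 + X)*1))) = 3/(-2 + (X + 2*(2 + X))) = 3/(-2 + (X + (4 + 2*X))) = 3/(-2 + (4 + 3*X)) = 3/(2 + 3*X))
(-3 + 2)²*m(-2, -5) + 11 = (-3 + 2)²*(3/(2 + 3*(-5))) + 11 = (-1)²*(3/(2 - 15)) + 11 = 1*(3/(-13)) + 11 = 1*(3*(-1/13)) + 11 = 1*(-3/13) + 11 = -3/13 + 11 = 140/13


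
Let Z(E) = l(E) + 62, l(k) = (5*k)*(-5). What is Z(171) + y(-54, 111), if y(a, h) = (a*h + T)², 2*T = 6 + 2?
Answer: 35875887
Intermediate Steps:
T = 4 (T = (6 + 2)/2 = (½)*8 = 4)
l(k) = -25*k
Z(E) = 62 - 25*E (Z(E) = -25*E + 62 = 62 - 25*E)
y(a, h) = (4 + a*h)² (y(a, h) = (a*h + 4)² = (4 + a*h)²)
Z(171) + y(-54, 111) = (62 - 25*171) + (4 - 54*111)² = (62 - 4275) + (4 - 5994)² = -4213 + (-5990)² = -4213 + 35880100 = 35875887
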